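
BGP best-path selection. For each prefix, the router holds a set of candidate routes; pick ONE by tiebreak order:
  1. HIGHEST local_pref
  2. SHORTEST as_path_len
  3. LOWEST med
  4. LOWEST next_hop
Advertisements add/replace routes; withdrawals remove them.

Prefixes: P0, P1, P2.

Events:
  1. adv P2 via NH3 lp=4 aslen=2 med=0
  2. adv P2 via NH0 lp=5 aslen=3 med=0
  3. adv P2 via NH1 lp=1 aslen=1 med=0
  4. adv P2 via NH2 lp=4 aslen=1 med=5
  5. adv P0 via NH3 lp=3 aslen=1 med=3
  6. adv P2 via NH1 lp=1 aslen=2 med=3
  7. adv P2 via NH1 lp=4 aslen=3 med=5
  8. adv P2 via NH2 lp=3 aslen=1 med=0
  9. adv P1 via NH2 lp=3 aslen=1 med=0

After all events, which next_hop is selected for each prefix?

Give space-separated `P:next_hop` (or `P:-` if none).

Answer: P0:NH3 P1:NH2 P2:NH0

Derivation:
Op 1: best P0=- P1=- P2=NH3
Op 2: best P0=- P1=- P2=NH0
Op 3: best P0=- P1=- P2=NH0
Op 4: best P0=- P1=- P2=NH0
Op 5: best P0=NH3 P1=- P2=NH0
Op 6: best P0=NH3 P1=- P2=NH0
Op 7: best P0=NH3 P1=- P2=NH0
Op 8: best P0=NH3 P1=- P2=NH0
Op 9: best P0=NH3 P1=NH2 P2=NH0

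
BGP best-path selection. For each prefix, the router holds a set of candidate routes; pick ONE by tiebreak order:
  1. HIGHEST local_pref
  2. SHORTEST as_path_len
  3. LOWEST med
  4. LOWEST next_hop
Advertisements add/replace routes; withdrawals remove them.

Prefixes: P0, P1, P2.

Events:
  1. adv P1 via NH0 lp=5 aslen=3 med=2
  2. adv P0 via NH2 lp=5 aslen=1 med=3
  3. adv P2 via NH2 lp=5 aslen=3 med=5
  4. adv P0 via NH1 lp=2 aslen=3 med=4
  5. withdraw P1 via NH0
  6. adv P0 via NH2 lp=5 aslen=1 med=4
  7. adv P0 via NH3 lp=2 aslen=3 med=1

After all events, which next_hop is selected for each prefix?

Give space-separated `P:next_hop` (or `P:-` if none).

Answer: P0:NH2 P1:- P2:NH2

Derivation:
Op 1: best P0=- P1=NH0 P2=-
Op 2: best P0=NH2 P1=NH0 P2=-
Op 3: best P0=NH2 P1=NH0 P2=NH2
Op 4: best P0=NH2 P1=NH0 P2=NH2
Op 5: best P0=NH2 P1=- P2=NH2
Op 6: best P0=NH2 P1=- P2=NH2
Op 7: best P0=NH2 P1=- P2=NH2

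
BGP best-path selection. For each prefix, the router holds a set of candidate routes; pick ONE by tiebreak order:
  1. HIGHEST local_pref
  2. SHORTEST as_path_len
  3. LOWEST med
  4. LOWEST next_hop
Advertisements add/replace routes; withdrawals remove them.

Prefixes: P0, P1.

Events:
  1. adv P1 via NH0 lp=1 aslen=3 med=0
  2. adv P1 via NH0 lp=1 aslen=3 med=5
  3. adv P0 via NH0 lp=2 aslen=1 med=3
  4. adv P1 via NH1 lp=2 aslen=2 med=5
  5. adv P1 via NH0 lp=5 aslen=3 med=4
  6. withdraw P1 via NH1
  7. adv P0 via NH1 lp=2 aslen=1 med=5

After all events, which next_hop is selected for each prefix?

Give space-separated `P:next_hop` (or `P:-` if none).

Answer: P0:NH0 P1:NH0

Derivation:
Op 1: best P0=- P1=NH0
Op 2: best P0=- P1=NH0
Op 3: best P0=NH0 P1=NH0
Op 4: best P0=NH0 P1=NH1
Op 5: best P0=NH0 P1=NH0
Op 6: best P0=NH0 P1=NH0
Op 7: best P0=NH0 P1=NH0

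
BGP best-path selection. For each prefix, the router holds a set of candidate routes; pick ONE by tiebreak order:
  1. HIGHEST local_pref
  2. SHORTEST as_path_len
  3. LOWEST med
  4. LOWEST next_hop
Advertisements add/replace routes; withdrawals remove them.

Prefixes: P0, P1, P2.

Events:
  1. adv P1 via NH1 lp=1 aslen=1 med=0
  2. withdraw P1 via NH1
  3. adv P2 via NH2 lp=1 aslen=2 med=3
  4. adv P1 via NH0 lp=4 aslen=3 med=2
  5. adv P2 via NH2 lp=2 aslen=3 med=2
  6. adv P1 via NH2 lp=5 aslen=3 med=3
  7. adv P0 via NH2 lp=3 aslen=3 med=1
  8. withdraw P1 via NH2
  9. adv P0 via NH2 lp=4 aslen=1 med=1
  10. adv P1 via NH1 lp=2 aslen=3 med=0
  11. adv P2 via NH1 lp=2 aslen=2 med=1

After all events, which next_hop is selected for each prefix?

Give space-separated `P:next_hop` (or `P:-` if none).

Answer: P0:NH2 P1:NH0 P2:NH1

Derivation:
Op 1: best P0=- P1=NH1 P2=-
Op 2: best P0=- P1=- P2=-
Op 3: best P0=- P1=- P2=NH2
Op 4: best P0=- P1=NH0 P2=NH2
Op 5: best P0=- P1=NH0 P2=NH2
Op 6: best P0=- P1=NH2 P2=NH2
Op 7: best P0=NH2 P1=NH2 P2=NH2
Op 8: best P0=NH2 P1=NH0 P2=NH2
Op 9: best P0=NH2 P1=NH0 P2=NH2
Op 10: best P0=NH2 P1=NH0 P2=NH2
Op 11: best P0=NH2 P1=NH0 P2=NH1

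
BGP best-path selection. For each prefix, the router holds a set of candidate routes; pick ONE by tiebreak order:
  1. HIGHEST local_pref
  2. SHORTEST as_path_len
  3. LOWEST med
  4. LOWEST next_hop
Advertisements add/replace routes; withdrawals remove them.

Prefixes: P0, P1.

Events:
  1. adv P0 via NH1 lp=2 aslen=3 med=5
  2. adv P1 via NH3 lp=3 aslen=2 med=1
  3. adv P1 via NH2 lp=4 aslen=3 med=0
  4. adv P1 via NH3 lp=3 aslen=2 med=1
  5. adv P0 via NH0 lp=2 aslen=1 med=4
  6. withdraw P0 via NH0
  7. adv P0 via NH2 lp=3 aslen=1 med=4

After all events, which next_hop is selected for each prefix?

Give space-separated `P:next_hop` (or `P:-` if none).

Op 1: best P0=NH1 P1=-
Op 2: best P0=NH1 P1=NH3
Op 3: best P0=NH1 P1=NH2
Op 4: best P0=NH1 P1=NH2
Op 5: best P0=NH0 P1=NH2
Op 6: best P0=NH1 P1=NH2
Op 7: best P0=NH2 P1=NH2

Answer: P0:NH2 P1:NH2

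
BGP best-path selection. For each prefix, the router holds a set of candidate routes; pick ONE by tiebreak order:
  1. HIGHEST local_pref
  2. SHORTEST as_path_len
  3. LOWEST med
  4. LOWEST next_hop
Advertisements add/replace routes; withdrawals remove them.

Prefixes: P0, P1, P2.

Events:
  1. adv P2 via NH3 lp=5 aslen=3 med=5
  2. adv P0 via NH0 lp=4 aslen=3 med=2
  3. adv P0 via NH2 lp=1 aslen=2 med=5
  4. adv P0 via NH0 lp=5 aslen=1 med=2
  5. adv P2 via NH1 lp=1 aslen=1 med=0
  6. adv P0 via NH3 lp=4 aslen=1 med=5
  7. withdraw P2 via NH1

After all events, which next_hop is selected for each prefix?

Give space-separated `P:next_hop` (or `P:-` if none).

Answer: P0:NH0 P1:- P2:NH3

Derivation:
Op 1: best P0=- P1=- P2=NH3
Op 2: best P0=NH0 P1=- P2=NH3
Op 3: best P0=NH0 P1=- P2=NH3
Op 4: best P0=NH0 P1=- P2=NH3
Op 5: best P0=NH0 P1=- P2=NH3
Op 6: best P0=NH0 P1=- P2=NH3
Op 7: best P0=NH0 P1=- P2=NH3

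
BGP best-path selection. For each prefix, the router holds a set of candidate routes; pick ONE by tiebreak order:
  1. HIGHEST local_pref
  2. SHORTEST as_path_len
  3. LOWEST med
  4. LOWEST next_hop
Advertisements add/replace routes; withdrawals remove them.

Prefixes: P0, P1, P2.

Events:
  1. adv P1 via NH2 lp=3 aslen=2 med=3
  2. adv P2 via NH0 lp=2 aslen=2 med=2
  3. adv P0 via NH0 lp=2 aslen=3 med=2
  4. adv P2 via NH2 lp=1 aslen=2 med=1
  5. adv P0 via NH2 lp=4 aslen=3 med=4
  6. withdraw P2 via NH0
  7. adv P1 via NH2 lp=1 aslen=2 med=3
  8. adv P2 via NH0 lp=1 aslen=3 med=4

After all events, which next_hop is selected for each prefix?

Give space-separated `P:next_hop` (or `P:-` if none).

Op 1: best P0=- P1=NH2 P2=-
Op 2: best P0=- P1=NH2 P2=NH0
Op 3: best P0=NH0 P1=NH2 P2=NH0
Op 4: best P0=NH0 P1=NH2 P2=NH0
Op 5: best P0=NH2 P1=NH2 P2=NH0
Op 6: best P0=NH2 P1=NH2 P2=NH2
Op 7: best P0=NH2 P1=NH2 P2=NH2
Op 8: best P0=NH2 P1=NH2 P2=NH2

Answer: P0:NH2 P1:NH2 P2:NH2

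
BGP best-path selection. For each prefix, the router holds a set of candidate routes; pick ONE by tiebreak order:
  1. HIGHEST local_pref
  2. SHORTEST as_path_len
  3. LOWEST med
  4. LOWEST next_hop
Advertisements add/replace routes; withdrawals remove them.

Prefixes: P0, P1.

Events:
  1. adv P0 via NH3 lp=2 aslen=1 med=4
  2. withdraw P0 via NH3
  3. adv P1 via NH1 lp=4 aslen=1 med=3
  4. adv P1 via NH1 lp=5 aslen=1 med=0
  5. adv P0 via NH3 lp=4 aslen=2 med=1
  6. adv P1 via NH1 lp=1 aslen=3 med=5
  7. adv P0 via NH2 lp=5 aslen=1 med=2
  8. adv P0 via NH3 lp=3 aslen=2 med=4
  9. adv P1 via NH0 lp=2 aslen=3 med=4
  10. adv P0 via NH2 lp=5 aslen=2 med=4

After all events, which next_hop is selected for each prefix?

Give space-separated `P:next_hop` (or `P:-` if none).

Answer: P0:NH2 P1:NH0

Derivation:
Op 1: best P0=NH3 P1=-
Op 2: best P0=- P1=-
Op 3: best P0=- P1=NH1
Op 4: best P0=- P1=NH1
Op 5: best P0=NH3 P1=NH1
Op 6: best P0=NH3 P1=NH1
Op 7: best P0=NH2 P1=NH1
Op 8: best P0=NH2 P1=NH1
Op 9: best P0=NH2 P1=NH0
Op 10: best P0=NH2 P1=NH0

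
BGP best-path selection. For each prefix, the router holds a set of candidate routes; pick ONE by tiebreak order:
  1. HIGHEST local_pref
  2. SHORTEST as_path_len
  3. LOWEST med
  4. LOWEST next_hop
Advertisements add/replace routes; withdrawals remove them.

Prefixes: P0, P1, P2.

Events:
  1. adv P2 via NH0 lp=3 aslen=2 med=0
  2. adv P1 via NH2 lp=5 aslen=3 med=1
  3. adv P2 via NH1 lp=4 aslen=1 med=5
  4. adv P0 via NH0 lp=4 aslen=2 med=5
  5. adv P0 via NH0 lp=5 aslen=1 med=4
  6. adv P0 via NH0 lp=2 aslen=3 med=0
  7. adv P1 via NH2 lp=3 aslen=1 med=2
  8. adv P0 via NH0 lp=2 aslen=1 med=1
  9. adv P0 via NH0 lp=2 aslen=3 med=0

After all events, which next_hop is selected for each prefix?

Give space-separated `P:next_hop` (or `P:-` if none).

Op 1: best P0=- P1=- P2=NH0
Op 2: best P0=- P1=NH2 P2=NH0
Op 3: best P0=- P1=NH2 P2=NH1
Op 4: best P0=NH0 P1=NH2 P2=NH1
Op 5: best P0=NH0 P1=NH2 P2=NH1
Op 6: best P0=NH0 P1=NH2 P2=NH1
Op 7: best P0=NH0 P1=NH2 P2=NH1
Op 8: best P0=NH0 P1=NH2 P2=NH1
Op 9: best P0=NH0 P1=NH2 P2=NH1

Answer: P0:NH0 P1:NH2 P2:NH1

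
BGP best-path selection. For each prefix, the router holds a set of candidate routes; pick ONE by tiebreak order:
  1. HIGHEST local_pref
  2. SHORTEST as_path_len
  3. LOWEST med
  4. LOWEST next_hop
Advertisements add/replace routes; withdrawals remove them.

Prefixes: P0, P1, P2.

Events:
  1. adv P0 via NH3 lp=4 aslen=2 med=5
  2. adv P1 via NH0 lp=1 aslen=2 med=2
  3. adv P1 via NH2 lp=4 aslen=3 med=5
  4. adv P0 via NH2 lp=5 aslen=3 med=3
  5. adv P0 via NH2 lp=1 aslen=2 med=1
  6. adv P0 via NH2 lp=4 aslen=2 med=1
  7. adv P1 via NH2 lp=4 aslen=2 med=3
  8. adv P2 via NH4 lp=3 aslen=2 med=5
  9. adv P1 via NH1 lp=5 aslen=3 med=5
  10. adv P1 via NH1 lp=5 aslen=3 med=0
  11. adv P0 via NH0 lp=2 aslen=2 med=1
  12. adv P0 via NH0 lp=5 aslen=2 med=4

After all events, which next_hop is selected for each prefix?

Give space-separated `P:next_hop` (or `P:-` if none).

Op 1: best P0=NH3 P1=- P2=-
Op 2: best P0=NH3 P1=NH0 P2=-
Op 3: best P0=NH3 P1=NH2 P2=-
Op 4: best P0=NH2 P1=NH2 P2=-
Op 5: best P0=NH3 P1=NH2 P2=-
Op 6: best P0=NH2 P1=NH2 P2=-
Op 7: best P0=NH2 P1=NH2 P2=-
Op 8: best P0=NH2 P1=NH2 P2=NH4
Op 9: best P0=NH2 P1=NH1 P2=NH4
Op 10: best P0=NH2 P1=NH1 P2=NH4
Op 11: best P0=NH2 P1=NH1 P2=NH4
Op 12: best P0=NH0 P1=NH1 P2=NH4

Answer: P0:NH0 P1:NH1 P2:NH4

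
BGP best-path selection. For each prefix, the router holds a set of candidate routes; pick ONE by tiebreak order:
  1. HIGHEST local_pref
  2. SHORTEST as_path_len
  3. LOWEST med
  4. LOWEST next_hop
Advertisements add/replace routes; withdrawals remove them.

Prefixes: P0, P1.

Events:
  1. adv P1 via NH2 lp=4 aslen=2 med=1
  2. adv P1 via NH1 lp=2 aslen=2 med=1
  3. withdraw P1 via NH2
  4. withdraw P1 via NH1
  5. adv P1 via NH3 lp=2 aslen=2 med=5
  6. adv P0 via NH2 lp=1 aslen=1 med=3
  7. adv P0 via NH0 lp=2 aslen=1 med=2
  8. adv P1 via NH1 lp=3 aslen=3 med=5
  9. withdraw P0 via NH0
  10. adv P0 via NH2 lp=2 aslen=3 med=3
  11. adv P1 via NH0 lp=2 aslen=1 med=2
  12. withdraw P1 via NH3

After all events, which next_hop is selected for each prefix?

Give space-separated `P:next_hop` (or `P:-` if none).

Answer: P0:NH2 P1:NH1

Derivation:
Op 1: best P0=- P1=NH2
Op 2: best P0=- P1=NH2
Op 3: best P0=- P1=NH1
Op 4: best P0=- P1=-
Op 5: best P0=- P1=NH3
Op 6: best P0=NH2 P1=NH3
Op 7: best P0=NH0 P1=NH3
Op 8: best P0=NH0 P1=NH1
Op 9: best P0=NH2 P1=NH1
Op 10: best P0=NH2 P1=NH1
Op 11: best P0=NH2 P1=NH1
Op 12: best P0=NH2 P1=NH1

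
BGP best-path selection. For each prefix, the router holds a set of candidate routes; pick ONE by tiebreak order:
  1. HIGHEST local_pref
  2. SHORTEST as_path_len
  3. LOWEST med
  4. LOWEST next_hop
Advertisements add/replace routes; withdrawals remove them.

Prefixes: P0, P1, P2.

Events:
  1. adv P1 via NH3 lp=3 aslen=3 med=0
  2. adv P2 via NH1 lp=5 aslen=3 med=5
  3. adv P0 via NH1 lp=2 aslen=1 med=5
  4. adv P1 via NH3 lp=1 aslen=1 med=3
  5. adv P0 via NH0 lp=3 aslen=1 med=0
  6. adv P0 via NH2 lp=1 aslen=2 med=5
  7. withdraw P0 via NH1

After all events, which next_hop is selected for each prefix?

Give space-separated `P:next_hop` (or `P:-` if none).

Answer: P0:NH0 P1:NH3 P2:NH1

Derivation:
Op 1: best P0=- P1=NH3 P2=-
Op 2: best P0=- P1=NH3 P2=NH1
Op 3: best P0=NH1 P1=NH3 P2=NH1
Op 4: best P0=NH1 P1=NH3 P2=NH1
Op 5: best P0=NH0 P1=NH3 P2=NH1
Op 6: best P0=NH0 P1=NH3 P2=NH1
Op 7: best P0=NH0 P1=NH3 P2=NH1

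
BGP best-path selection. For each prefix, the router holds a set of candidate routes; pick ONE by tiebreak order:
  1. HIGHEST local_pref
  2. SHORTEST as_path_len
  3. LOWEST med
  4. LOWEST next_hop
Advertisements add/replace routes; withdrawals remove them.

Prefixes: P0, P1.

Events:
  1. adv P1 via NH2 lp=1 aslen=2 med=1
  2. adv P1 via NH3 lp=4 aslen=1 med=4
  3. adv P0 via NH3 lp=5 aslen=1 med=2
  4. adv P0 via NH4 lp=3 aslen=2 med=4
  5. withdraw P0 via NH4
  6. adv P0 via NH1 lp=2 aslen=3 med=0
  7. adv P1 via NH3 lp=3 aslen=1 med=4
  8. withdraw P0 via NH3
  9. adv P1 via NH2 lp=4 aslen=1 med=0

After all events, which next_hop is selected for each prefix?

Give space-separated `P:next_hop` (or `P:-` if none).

Op 1: best P0=- P1=NH2
Op 2: best P0=- P1=NH3
Op 3: best P0=NH3 P1=NH3
Op 4: best P0=NH3 P1=NH3
Op 5: best P0=NH3 P1=NH3
Op 6: best P0=NH3 P1=NH3
Op 7: best P0=NH3 P1=NH3
Op 8: best P0=NH1 P1=NH3
Op 9: best P0=NH1 P1=NH2

Answer: P0:NH1 P1:NH2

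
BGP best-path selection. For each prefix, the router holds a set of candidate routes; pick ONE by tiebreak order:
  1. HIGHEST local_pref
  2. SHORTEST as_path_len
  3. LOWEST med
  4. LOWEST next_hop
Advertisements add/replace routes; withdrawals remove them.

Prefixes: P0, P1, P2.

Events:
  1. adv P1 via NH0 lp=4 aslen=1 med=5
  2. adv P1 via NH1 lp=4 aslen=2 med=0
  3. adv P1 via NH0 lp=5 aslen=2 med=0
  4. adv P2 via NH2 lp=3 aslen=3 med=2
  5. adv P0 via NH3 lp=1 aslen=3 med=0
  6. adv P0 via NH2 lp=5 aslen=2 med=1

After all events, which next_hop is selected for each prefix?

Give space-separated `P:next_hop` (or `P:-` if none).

Answer: P0:NH2 P1:NH0 P2:NH2

Derivation:
Op 1: best P0=- P1=NH0 P2=-
Op 2: best P0=- P1=NH0 P2=-
Op 3: best P0=- P1=NH0 P2=-
Op 4: best P0=- P1=NH0 P2=NH2
Op 5: best P0=NH3 P1=NH0 P2=NH2
Op 6: best P0=NH2 P1=NH0 P2=NH2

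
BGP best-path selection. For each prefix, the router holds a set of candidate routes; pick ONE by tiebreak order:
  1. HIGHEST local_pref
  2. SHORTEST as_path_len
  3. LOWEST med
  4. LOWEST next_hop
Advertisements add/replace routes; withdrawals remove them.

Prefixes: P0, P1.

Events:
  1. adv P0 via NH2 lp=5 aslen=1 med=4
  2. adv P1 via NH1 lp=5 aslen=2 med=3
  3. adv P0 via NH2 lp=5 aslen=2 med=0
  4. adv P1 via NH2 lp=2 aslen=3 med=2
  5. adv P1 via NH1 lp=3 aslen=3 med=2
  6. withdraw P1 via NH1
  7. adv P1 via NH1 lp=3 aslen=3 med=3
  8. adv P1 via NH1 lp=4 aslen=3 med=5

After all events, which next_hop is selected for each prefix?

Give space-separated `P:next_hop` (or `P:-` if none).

Op 1: best P0=NH2 P1=-
Op 2: best P0=NH2 P1=NH1
Op 3: best P0=NH2 P1=NH1
Op 4: best P0=NH2 P1=NH1
Op 5: best P0=NH2 P1=NH1
Op 6: best P0=NH2 P1=NH2
Op 7: best P0=NH2 P1=NH1
Op 8: best P0=NH2 P1=NH1

Answer: P0:NH2 P1:NH1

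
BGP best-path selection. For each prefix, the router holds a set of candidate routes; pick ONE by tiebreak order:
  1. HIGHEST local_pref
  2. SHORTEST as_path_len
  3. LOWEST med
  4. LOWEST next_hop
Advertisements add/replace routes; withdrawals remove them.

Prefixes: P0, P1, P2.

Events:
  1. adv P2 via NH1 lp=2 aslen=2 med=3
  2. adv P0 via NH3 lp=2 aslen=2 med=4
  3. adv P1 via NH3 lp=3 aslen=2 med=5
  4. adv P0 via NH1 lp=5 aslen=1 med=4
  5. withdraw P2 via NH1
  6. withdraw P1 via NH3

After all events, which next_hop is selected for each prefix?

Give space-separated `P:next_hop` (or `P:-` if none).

Answer: P0:NH1 P1:- P2:-

Derivation:
Op 1: best P0=- P1=- P2=NH1
Op 2: best P0=NH3 P1=- P2=NH1
Op 3: best P0=NH3 P1=NH3 P2=NH1
Op 4: best P0=NH1 P1=NH3 P2=NH1
Op 5: best P0=NH1 P1=NH3 P2=-
Op 6: best P0=NH1 P1=- P2=-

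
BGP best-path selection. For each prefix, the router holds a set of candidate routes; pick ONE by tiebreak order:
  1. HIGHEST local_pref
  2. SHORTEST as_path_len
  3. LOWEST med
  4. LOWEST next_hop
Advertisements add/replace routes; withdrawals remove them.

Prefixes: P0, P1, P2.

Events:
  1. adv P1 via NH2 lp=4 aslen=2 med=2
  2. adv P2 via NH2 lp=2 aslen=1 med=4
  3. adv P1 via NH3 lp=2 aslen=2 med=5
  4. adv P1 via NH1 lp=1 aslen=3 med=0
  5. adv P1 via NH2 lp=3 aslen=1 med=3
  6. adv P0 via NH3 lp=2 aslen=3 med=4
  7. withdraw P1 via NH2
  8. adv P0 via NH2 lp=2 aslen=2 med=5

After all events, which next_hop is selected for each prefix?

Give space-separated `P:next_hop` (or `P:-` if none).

Op 1: best P0=- P1=NH2 P2=-
Op 2: best P0=- P1=NH2 P2=NH2
Op 3: best P0=- P1=NH2 P2=NH2
Op 4: best P0=- P1=NH2 P2=NH2
Op 5: best P0=- P1=NH2 P2=NH2
Op 6: best P0=NH3 P1=NH2 P2=NH2
Op 7: best P0=NH3 P1=NH3 P2=NH2
Op 8: best P0=NH2 P1=NH3 P2=NH2

Answer: P0:NH2 P1:NH3 P2:NH2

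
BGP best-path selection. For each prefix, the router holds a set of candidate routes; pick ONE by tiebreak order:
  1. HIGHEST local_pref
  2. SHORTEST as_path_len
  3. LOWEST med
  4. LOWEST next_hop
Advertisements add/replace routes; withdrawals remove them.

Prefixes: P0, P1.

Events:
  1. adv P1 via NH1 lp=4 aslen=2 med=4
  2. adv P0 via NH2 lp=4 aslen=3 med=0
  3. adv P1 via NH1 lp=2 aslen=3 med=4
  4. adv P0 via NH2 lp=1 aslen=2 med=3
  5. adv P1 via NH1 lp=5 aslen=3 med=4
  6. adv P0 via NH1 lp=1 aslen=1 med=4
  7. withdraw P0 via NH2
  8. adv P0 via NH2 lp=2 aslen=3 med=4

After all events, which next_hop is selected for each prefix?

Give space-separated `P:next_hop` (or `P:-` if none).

Op 1: best P0=- P1=NH1
Op 2: best P0=NH2 P1=NH1
Op 3: best P0=NH2 P1=NH1
Op 4: best P0=NH2 P1=NH1
Op 5: best P0=NH2 P1=NH1
Op 6: best P0=NH1 P1=NH1
Op 7: best P0=NH1 P1=NH1
Op 8: best P0=NH2 P1=NH1

Answer: P0:NH2 P1:NH1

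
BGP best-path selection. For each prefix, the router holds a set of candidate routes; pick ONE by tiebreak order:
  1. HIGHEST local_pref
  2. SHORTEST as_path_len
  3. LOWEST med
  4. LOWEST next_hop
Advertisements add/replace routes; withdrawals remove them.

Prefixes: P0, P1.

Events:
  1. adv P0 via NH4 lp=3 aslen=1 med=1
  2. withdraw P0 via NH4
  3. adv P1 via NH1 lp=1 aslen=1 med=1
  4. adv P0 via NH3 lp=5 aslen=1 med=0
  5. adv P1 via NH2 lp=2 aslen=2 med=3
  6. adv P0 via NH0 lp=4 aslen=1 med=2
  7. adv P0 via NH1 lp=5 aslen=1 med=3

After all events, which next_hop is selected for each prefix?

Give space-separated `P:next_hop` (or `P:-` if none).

Op 1: best P0=NH4 P1=-
Op 2: best P0=- P1=-
Op 3: best P0=- P1=NH1
Op 4: best P0=NH3 P1=NH1
Op 5: best P0=NH3 P1=NH2
Op 6: best P0=NH3 P1=NH2
Op 7: best P0=NH3 P1=NH2

Answer: P0:NH3 P1:NH2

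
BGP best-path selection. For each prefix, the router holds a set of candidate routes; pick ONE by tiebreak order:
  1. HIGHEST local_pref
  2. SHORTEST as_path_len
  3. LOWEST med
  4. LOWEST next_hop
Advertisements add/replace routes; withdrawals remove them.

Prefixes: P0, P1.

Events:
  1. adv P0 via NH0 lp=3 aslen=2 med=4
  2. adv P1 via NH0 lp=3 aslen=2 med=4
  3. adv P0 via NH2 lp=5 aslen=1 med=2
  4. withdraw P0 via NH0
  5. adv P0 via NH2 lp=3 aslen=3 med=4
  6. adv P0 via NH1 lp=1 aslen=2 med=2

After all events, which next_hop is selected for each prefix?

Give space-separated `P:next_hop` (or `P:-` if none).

Answer: P0:NH2 P1:NH0

Derivation:
Op 1: best P0=NH0 P1=-
Op 2: best P0=NH0 P1=NH0
Op 3: best P0=NH2 P1=NH0
Op 4: best P0=NH2 P1=NH0
Op 5: best P0=NH2 P1=NH0
Op 6: best P0=NH2 P1=NH0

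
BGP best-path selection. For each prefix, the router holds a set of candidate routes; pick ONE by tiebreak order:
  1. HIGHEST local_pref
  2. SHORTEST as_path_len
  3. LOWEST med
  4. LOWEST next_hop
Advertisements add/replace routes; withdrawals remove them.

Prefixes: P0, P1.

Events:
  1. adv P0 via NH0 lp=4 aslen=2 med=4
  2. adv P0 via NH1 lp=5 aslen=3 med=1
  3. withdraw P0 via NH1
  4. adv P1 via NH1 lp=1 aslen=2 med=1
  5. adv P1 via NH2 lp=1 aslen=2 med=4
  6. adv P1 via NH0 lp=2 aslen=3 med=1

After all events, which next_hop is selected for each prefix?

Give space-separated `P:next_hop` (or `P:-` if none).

Answer: P0:NH0 P1:NH0

Derivation:
Op 1: best P0=NH0 P1=-
Op 2: best P0=NH1 P1=-
Op 3: best P0=NH0 P1=-
Op 4: best P0=NH0 P1=NH1
Op 5: best P0=NH0 P1=NH1
Op 6: best P0=NH0 P1=NH0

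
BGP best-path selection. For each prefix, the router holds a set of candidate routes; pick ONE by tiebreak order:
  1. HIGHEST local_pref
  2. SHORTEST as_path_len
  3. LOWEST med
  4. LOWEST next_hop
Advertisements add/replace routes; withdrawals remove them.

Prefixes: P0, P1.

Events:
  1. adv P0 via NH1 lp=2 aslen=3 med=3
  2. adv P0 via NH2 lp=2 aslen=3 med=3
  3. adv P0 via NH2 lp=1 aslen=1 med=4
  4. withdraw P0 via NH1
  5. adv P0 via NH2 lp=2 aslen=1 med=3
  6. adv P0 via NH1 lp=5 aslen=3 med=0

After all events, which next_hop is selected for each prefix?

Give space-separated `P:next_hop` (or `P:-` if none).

Op 1: best P0=NH1 P1=-
Op 2: best P0=NH1 P1=-
Op 3: best P0=NH1 P1=-
Op 4: best P0=NH2 P1=-
Op 5: best P0=NH2 P1=-
Op 6: best P0=NH1 P1=-

Answer: P0:NH1 P1:-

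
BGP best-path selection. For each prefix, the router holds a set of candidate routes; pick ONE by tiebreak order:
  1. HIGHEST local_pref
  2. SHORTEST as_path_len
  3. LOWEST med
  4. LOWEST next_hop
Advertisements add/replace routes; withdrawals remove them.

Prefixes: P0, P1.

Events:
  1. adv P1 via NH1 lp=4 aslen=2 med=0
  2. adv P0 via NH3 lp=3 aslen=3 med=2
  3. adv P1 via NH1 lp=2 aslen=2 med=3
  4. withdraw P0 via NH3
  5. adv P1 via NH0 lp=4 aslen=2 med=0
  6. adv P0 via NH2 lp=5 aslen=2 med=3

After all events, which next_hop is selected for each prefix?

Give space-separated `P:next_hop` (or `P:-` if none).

Answer: P0:NH2 P1:NH0

Derivation:
Op 1: best P0=- P1=NH1
Op 2: best P0=NH3 P1=NH1
Op 3: best P0=NH3 P1=NH1
Op 4: best P0=- P1=NH1
Op 5: best P0=- P1=NH0
Op 6: best P0=NH2 P1=NH0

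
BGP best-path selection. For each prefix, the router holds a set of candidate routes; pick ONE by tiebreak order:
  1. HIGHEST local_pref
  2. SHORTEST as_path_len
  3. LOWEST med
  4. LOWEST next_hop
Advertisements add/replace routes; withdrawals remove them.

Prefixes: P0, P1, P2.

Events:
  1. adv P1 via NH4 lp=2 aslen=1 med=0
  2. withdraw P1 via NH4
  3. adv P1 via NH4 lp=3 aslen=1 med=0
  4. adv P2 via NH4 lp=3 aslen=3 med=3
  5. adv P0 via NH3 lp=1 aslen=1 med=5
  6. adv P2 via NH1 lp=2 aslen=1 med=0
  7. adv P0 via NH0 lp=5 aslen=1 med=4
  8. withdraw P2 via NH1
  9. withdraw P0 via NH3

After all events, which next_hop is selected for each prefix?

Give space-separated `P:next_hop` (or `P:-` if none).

Answer: P0:NH0 P1:NH4 P2:NH4

Derivation:
Op 1: best P0=- P1=NH4 P2=-
Op 2: best P0=- P1=- P2=-
Op 3: best P0=- P1=NH4 P2=-
Op 4: best P0=- P1=NH4 P2=NH4
Op 5: best P0=NH3 P1=NH4 P2=NH4
Op 6: best P0=NH3 P1=NH4 P2=NH4
Op 7: best P0=NH0 P1=NH4 P2=NH4
Op 8: best P0=NH0 P1=NH4 P2=NH4
Op 9: best P0=NH0 P1=NH4 P2=NH4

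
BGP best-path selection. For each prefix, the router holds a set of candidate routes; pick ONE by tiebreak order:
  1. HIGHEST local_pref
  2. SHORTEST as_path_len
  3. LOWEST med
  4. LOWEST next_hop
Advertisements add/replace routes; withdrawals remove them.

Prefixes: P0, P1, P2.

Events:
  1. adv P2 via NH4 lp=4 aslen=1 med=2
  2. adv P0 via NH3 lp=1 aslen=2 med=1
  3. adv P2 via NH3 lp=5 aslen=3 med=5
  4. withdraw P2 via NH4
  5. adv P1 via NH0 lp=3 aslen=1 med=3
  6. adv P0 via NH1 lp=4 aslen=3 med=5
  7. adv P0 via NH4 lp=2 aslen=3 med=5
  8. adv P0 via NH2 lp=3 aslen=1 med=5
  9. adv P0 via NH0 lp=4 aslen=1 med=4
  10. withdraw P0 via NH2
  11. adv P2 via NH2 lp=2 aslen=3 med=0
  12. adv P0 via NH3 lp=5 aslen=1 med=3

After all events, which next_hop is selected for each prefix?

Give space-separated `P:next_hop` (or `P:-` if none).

Answer: P0:NH3 P1:NH0 P2:NH3

Derivation:
Op 1: best P0=- P1=- P2=NH4
Op 2: best P0=NH3 P1=- P2=NH4
Op 3: best P0=NH3 P1=- P2=NH3
Op 4: best P0=NH3 P1=- P2=NH3
Op 5: best P0=NH3 P1=NH0 P2=NH3
Op 6: best P0=NH1 P1=NH0 P2=NH3
Op 7: best P0=NH1 P1=NH0 P2=NH3
Op 8: best P0=NH1 P1=NH0 P2=NH3
Op 9: best P0=NH0 P1=NH0 P2=NH3
Op 10: best P0=NH0 P1=NH0 P2=NH3
Op 11: best P0=NH0 P1=NH0 P2=NH3
Op 12: best P0=NH3 P1=NH0 P2=NH3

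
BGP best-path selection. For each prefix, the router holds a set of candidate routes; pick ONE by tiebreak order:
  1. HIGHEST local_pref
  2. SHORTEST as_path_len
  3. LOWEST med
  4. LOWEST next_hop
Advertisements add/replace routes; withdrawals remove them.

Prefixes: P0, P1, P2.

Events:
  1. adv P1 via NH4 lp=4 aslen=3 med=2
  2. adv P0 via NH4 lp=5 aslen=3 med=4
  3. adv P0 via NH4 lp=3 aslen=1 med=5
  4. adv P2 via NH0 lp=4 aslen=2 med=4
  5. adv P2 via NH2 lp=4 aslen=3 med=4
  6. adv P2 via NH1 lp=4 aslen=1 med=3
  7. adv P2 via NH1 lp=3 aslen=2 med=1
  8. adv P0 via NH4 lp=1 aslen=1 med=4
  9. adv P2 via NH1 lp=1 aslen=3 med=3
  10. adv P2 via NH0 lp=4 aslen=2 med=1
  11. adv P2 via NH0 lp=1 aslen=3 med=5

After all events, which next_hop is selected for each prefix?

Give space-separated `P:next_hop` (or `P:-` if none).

Answer: P0:NH4 P1:NH4 P2:NH2

Derivation:
Op 1: best P0=- P1=NH4 P2=-
Op 2: best P0=NH4 P1=NH4 P2=-
Op 3: best P0=NH4 P1=NH4 P2=-
Op 4: best P0=NH4 P1=NH4 P2=NH0
Op 5: best P0=NH4 P1=NH4 P2=NH0
Op 6: best P0=NH4 P1=NH4 P2=NH1
Op 7: best P0=NH4 P1=NH4 P2=NH0
Op 8: best P0=NH4 P1=NH4 P2=NH0
Op 9: best P0=NH4 P1=NH4 P2=NH0
Op 10: best P0=NH4 P1=NH4 P2=NH0
Op 11: best P0=NH4 P1=NH4 P2=NH2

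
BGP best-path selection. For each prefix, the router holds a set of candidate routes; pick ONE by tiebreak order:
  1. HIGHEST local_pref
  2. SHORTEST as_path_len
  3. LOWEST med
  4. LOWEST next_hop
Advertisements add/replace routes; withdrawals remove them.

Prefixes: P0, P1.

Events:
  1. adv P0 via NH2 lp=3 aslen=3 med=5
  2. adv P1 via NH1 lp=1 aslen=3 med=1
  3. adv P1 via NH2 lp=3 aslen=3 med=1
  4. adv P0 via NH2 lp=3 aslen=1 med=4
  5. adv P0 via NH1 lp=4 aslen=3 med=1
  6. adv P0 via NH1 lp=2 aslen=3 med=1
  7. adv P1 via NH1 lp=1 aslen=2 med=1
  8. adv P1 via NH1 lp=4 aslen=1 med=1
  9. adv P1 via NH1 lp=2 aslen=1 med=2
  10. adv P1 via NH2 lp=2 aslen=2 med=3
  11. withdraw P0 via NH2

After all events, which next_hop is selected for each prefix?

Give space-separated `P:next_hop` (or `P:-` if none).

Op 1: best P0=NH2 P1=-
Op 2: best P0=NH2 P1=NH1
Op 3: best P0=NH2 P1=NH2
Op 4: best P0=NH2 P1=NH2
Op 5: best P0=NH1 P1=NH2
Op 6: best P0=NH2 P1=NH2
Op 7: best P0=NH2 P1=NH2
Op 8: best P0=NH2 P1=NH1
Op 9: best P0=NH2 P1=NH2
Op 10: best P0=NH2 P1=NH1
Op 11: best P0=NH1 P1=NH1

Answer: P0:NH1 P1:NH1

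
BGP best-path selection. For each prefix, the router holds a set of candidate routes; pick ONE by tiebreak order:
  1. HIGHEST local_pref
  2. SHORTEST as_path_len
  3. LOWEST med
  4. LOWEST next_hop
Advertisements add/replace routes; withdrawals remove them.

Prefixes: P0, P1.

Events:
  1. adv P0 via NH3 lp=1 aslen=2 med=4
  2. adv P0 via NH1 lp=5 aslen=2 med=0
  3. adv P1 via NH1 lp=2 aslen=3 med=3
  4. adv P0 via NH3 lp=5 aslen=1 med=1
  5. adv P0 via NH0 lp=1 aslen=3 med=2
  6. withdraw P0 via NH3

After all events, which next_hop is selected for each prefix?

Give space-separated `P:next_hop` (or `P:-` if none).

Answer: P0:NH1 P1:NH1

Derivation:
Op 1: best P0=NH3 P1=-
Op 2: best P0=NH1 P1=-
Op 3: best P0=NH1 P1=NH1
Op 4: best P0=NH3 P1=NH1
Op 5: best P0=NH3 P1=NH1
Op 6: best P0=NH1 P1=NH1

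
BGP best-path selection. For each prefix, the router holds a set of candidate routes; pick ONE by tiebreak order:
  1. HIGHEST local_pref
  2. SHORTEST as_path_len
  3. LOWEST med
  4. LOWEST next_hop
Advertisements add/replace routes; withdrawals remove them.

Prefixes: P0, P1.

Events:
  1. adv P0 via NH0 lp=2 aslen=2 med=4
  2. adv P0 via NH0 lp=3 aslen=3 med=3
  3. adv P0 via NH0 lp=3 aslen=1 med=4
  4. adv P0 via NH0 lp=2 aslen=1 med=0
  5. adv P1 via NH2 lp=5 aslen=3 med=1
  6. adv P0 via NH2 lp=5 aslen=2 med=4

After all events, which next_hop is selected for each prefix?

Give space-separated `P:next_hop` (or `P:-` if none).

Answer: P0:NH2 P1:NH2

Derivation:
Op 1: best P0=NH0 P1=-
Op 2: best P0=NH0 P1=-
Op 3: best P0=NH0 P1=-
Op 4: best P0=NH0 P1=-
Op 5: best P0=NH0 P1=NH2
Op 6: best P0=NH2 P1=NH2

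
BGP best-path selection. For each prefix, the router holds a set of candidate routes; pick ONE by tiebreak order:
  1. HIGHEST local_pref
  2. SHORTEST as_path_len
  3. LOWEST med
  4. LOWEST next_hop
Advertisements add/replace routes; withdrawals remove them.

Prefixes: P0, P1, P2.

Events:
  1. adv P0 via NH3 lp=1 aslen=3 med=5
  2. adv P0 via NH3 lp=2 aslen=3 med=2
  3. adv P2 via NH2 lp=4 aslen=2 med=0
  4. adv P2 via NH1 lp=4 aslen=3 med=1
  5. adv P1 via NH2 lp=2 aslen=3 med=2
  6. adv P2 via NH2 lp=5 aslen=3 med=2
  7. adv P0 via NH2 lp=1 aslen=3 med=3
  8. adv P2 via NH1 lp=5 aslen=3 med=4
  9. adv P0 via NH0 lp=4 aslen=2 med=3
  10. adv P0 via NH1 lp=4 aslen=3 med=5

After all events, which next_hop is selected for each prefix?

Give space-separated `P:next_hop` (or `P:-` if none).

Op 1: best P0=NH3 P1=- P2=-
Op 2: best P0=NH3 P1=- P2=-
Op 3: best P0=NH3 P1=- P2=NH2
Op 4: best P0=NH3 P1=- P2=NH2
Op 5: best P0=NH3 P1=NH2 P2=NH2
Op 6: best P0=NH3 P1=NH2 P2=NH2
Op 7: best P0=NH3 P1=NH2 P2=NH2
Op 8: best P0=NH3 P1=NH2 P2=NH2
Op 9: best P0=NH0 P1=NH2 P2=NH2
Op 10: best P0=NH0 P1=NH2 P2=NH2

Answer: P0:NH0 P1:NH2 P2:NH2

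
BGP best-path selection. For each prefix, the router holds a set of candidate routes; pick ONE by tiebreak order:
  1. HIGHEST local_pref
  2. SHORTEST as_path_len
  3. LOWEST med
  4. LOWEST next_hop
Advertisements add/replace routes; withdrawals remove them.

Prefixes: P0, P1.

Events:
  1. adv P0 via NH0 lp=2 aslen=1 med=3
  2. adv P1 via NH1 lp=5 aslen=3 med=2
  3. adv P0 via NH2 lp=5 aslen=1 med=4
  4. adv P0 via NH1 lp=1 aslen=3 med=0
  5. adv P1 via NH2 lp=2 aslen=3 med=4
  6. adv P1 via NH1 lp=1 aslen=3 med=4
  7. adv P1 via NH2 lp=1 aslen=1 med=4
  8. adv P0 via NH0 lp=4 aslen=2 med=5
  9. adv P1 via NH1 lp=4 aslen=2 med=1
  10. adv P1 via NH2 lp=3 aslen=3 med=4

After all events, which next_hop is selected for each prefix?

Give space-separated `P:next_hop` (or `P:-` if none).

Answer: P0:NH2 P1:NH1

Derivation:
Op 1: best P0=NH0 P1=-
Op 2: best P0=NH0 P1=NH1
Op 3: best P0=NH2 P1=NH1
Op 4: best P0=NH2 P1=NH1
Op 5: best P0=NH2 P1=NH1
Op 6: best P0=NH2 P1=NH2
Op 7: best P0=NH2 P1=NH2
Op 8: best P0=NH2 P1=NH2
Op 9: best P0=NH2 P1=NH1
Op 10: best P0=NH2 P1=NH1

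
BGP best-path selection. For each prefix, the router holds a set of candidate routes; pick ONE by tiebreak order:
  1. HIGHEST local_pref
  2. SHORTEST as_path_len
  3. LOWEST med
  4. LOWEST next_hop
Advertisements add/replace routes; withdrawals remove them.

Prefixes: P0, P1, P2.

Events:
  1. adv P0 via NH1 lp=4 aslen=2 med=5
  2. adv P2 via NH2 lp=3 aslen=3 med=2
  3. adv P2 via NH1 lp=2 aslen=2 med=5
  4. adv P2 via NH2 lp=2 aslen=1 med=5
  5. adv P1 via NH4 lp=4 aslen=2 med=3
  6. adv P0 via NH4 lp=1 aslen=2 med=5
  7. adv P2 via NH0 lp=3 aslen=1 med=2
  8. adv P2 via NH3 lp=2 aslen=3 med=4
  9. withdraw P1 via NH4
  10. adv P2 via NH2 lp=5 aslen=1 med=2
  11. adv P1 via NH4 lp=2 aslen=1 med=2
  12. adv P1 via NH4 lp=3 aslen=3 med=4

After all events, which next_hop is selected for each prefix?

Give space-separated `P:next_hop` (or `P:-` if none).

Op 1: best P0=NH1 P1=- P2=-
Op 2: best P0=NH1 P1=- P2=NH2
Op 3: best P0=NH1 P1=- P2=NH2
Op 4: best P0=NH1 P1=- P2=NH2
Op 5: best P0=NH1 P1=NH4 P2=NH2
Op 6: best P0=NH1 P1=NH4 P2=NH2
Op 7: best P0=NH1 P1=NH4 P2=NH0
Op 8: best P0=NH1 P1=NH4 P2=NH0
Op 9: best P0=NH1 P1=- P2=NH0
Op 10: best P0=NH1 P1=- P2=NH2
Op 11: best P0=NH1 P1=NH4 P2=NH2
Op 12: best P0=NH1 P1=NH4 P2=NH2

Answer: P0:NH1 P1:NH4 P2:NH2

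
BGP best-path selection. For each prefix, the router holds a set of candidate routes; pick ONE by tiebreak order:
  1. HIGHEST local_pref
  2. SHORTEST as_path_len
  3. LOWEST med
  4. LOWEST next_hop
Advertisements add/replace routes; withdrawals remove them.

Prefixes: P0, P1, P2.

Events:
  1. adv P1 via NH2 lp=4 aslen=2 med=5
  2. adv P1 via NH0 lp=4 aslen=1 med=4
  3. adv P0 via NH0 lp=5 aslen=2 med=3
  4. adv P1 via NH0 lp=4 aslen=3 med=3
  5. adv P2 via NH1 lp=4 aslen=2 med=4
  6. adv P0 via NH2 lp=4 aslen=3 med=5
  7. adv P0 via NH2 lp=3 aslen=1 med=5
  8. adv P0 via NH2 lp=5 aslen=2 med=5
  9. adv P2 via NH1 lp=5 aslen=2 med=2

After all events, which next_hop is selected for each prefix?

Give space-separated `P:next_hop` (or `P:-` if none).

Op 1: best P0=- P1=NH2 P2=-
Op 2: best P0=- P1=NH0 P2=-
Op 3: best P0=NH0 P1=NH0 P2=-
Op 4: best P0=NH0 P1=NH2 P2=-
Op 5: best P0=NH0 P1=NH2 P2=NH1
Op 6: best P0=NH0 P1=NH2 P2=NH1
Op 7: best P0=NH0 P1=NH2 P2=NH1
Op 8: best P0=NH0 P1=NH2 P2=NH1
Op 9: best P0=NH0 P1=NH2 P2=NH1

Answer: P0:NH0 P1:NH2 P2:NH1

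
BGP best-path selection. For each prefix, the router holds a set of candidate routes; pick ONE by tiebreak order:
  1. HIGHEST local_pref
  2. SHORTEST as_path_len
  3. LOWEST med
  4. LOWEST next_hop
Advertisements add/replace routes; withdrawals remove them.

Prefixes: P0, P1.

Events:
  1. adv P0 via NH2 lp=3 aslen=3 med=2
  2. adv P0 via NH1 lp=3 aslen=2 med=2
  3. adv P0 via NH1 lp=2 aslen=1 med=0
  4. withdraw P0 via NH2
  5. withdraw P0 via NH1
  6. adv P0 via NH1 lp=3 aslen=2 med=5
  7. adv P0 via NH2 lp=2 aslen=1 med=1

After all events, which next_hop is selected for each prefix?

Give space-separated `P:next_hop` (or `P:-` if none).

Answer: P0:NH1 P1:-

Derivation:
Op 1: best P0=NH2 P1=-
Op 2: best P0=NH1 P1=-
Op 3: best P0=NH2 P1=-
Op 4: best P0=NH1 P1=-
Op 5: best P0=- P1=-
Op 6: best P0=NH1 P1=-
Op 7: best P0=NH1 P1=-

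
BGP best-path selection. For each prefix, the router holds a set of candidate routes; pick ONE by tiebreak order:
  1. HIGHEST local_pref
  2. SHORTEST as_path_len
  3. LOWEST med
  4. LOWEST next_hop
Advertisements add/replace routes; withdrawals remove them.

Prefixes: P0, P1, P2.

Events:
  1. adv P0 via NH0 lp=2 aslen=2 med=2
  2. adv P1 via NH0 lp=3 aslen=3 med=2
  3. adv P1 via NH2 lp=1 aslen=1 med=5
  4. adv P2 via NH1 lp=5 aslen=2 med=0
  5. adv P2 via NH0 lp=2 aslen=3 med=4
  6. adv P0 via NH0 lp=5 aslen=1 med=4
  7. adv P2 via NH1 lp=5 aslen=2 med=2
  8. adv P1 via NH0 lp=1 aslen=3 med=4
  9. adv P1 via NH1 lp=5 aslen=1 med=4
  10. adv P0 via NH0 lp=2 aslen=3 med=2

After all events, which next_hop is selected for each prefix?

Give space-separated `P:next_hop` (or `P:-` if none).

Op 1: best P0=NH0 P1=- P2=-
Op 2: best P0=NH0 P1=NH0 P2=-
Op 3: best P0=NH0 P1=NH0 P2=-
Op 4: best P0=NH0 P1=NH0 P2=NH1
Op 5: best P0=NH0 P1=NH0 P2=NH1
Op 6: best P0=NH0 P1=NH0 P2=NH1
Op 7: best P0=NH0 P1=NH0 P2=NH1
Op 8: best P0=NH0 P1=NH2 P2=NH1
Op 9: best P0=NH0 P1=NH1 P2=NH1
Op 10: best P0=NH0 P1=NH1 P2=NH1

Answer: P0:NH0 P1:NH1 P2:NH1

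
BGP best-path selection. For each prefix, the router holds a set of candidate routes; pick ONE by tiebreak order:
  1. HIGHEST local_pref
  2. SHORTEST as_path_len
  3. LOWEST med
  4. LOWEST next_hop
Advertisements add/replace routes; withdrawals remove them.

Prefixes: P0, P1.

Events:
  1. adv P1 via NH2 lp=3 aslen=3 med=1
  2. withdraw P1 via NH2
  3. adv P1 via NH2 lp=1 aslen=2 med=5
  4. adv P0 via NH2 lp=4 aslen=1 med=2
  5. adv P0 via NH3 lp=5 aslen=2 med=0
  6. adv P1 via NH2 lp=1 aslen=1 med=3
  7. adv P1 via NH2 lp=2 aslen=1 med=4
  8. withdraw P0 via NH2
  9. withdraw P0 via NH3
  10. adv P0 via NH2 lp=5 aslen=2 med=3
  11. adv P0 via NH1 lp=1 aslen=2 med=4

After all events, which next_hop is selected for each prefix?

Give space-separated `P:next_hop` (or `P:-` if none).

Op 1: best P0=- P1=NH2
Op 2: best P0=- P1=-
Op 3: best P0=- P1=NH2
Op 4: best P0=NH2 P1=NH2
Op 5: best P0=NH3 P1=NH2
Op 6: best P0=NH3 P1=NH2
Op 7: best P0=NH3 P1=NH2
Op 8: best P0=NH3 P1=NH2
Op 9: best P0=- P1=NH2
Op 10: best P0=NH2 P1=NH2
Op 11: best P0=NH2 P1=NH2

Answer: P0:NH2 P1:NH2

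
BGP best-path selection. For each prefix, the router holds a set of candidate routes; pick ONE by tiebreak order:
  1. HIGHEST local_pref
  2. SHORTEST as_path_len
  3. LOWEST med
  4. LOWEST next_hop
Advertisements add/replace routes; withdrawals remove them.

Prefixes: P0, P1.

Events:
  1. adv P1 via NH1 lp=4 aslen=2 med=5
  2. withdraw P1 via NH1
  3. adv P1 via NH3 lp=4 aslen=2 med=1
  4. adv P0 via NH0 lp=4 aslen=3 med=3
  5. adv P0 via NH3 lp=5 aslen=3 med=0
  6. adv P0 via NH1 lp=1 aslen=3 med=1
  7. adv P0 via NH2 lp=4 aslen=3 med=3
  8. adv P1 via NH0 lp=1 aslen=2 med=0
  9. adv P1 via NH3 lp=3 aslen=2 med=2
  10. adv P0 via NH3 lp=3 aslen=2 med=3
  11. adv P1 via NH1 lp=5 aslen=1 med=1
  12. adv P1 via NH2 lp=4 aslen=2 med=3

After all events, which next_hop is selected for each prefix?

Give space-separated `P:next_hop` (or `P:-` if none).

Answer: P0:NH0 P1:NH1

Derivation:
Op 1: best P0=- P1=NH1
Op 2: best P0=- P1=-
Op 3: best P0=- P1=NH3
Op 4: best P0=NH0 P1=NH3
Op 5: best P0=NH3 P1=NH3
Op 6: best P0=NH3 P1=NH3
Op 7: best P0=NH3 P1=NH3
Op 8: best P0=NH3 P1=NH3
Op 9: best P0=NH3 P1=NH3
Op 10: best P0=NH0 P1=NH3
Op 11: best P0=NH0 P1=NH1
Op 12: best P0=NH0 P1=NH1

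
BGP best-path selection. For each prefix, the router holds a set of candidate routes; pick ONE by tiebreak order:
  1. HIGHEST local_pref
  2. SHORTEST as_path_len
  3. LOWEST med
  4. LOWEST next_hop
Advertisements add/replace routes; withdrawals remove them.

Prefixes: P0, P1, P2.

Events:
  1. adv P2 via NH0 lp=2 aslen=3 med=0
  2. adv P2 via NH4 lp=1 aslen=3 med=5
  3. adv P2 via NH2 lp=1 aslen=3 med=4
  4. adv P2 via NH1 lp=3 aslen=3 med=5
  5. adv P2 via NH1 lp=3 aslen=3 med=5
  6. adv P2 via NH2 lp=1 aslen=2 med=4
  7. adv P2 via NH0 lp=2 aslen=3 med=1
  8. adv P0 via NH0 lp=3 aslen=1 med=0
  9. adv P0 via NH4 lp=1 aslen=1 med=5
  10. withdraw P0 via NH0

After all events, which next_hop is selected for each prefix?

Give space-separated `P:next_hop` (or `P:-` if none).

Op 1: best P0=- P1=- P2=NH0
Op 2: best P0=- P1=- P2=NH0
Op 3: best P0=- P1=- P2=NH0
Op 4: best P0=- P1=- P2=NH1
Op 5: best P0=- P1=- P2=NH1
Op 6: best P0=- P1=- P2=NH1
Op 7: best P0=- P1=- P2=NH1
Op 8: best P0=NH0 P1=- P2=NH1
Op 9: best P0=NH0 P1=- P2=NH1
Op 10: best P0=NH4 P1=- P2=NH1

Answer: P0:NH4 P1:- P2:NH1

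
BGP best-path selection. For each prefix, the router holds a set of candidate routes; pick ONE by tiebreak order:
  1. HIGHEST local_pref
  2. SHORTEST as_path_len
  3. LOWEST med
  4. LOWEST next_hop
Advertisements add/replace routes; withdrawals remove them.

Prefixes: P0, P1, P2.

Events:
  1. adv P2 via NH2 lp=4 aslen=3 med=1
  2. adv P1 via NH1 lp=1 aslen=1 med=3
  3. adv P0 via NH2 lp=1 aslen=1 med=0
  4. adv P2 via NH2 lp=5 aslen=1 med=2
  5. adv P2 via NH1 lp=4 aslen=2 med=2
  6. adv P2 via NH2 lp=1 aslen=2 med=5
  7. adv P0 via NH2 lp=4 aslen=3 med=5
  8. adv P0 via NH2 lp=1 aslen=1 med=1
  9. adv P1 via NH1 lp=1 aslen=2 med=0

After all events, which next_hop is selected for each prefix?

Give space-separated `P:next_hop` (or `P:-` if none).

Op 1: best P0=- P1=- P2=NH2
Op 2: best P0=- P1=NH1 P2=NH2
Op 3: best P0=NH2 P1=NH1 P2=NH2
Op 4: best P0=NH2 P1=NH1 P2=NH2
Op 5: best P0=NH2 P1=NH1 P2=NH2
Op 6: best P0=NH2 P1=NH1 P2=NH1
Op 7: best P0=NH2 P1=NH1 P2=NH1
Op 8: best P0=NH2 P1=NH1 P2=NH1
Op 9: best P0=NH2 P1=NH1 P2=NH1

Answer: P0:NH2 P1:NH1 P2:NH1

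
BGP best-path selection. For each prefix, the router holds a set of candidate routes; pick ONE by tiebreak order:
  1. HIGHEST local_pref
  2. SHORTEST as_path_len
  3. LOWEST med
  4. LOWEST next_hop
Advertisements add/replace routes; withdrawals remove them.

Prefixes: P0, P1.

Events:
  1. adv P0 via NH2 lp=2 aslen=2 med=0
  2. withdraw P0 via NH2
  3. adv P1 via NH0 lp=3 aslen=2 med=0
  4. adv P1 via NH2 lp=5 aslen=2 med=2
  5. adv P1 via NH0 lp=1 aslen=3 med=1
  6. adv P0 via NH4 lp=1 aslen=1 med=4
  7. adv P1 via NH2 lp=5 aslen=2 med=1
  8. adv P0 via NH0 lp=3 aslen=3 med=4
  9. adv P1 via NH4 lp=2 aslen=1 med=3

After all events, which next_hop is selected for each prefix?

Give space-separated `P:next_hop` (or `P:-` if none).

Answer: P0:NH0 P1:NH2

Derivation:
Op 1: best P0=NH2 P1=-
Op 2: best P0=- P1=-
Op 3: best P0=- P1=NH0
Op 4: best P0=- P1=NH2
Op 5: best P0=- P1=NH2
Op 6: best P0=NH4 P1=NH2
Op 7: best P0=NH4 P1=NH2
Op 8: best P0=NH0 P1=NH2
Op 9: best P0=NH0 P1=NH2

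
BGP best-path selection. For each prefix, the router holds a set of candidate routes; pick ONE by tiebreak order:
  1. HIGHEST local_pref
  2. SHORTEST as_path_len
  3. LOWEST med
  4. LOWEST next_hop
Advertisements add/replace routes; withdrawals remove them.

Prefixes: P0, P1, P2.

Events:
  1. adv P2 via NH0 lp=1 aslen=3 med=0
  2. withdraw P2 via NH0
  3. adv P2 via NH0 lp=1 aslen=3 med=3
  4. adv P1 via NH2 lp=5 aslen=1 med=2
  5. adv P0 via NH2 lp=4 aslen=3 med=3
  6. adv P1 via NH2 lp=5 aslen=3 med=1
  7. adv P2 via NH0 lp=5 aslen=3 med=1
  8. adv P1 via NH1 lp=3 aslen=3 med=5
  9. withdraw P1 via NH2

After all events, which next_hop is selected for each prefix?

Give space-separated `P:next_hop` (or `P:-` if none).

Answer: P0:NH2 P1:NH1 P2:NH0

Derivation:
Op 1: best P0=- P1=- P2=NH0
Op 2: best P0=- P1=- P2=-
Op 3: best P0=- P1=- P2=NH0
Op 4: best P0=- P1=NH2 P2=NH0
Op 5: best P0=NH2 P1=NH2 P2=NH0
Op 6: best P0=NH2 P1=NH2 P2=NH0
Op 7: best P0=NH2 P1=NH2 P2=NH0
Op 8: best P0=NH2 P1=NH2 P2=NH0
Op 9: best P0=NH2 P1=NH1 P2=NH0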